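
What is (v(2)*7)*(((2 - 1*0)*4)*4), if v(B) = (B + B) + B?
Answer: 1344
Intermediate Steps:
v(B) = 3*B (v(B) = 2*B + B = 3*B)
(v(2)*7)*(((2 - 1*0)*4)*4) = ((3*2)*7)*(((2 - 1*0)*4)*4) = (6*7)*(((2 + 0)*4)*4) = 42*((2*4)*4) = 42*(8*4) = 42*32 = 1344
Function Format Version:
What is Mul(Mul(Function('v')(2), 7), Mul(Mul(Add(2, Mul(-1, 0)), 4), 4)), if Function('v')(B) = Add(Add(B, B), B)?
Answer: 1344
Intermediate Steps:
Function('v')(B) = Mul(3, B) (Function('v')(B) = Add(Mul(2, B), B) = Mul(3, B))
Mul(Mul(Function('v')(2), 7), Mul(Mul(Add(2, Mul(-1, 0)), 4), 4)) = Mul(Mul(Mul(3, 2), 7), Mul(Mul(Add(2, Mul(-1, 0)), 4), 4)) = Mul(Mul(6, 7), Mul(Mul(Add(2, 0), 4), 4)) = Mul(42, Mul(Mul(2, 4), 4)) = Mul(42, Mul(8, 4)) = Mul(42, 32) = 1344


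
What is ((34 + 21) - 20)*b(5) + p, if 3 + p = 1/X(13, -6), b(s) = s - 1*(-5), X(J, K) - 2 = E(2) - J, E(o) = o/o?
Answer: 3469/10 ≈ 346.90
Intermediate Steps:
E(o) = 1
X(J, K) = 3 - J (X(J, K) = 2 + (1 - J) = 3 - J)
b(s) = 5 + s (b(s) = s + 5 = 5 + s)
p = -31/10 (p = -3 + 1/(3 - 1*13) = -3 + 1/(3 - 13) = -3 + 1/(-10) = -3 - ⅒ = -31/10 ≈ -3.1000)
((34 + 21) - 20)*b(5) + p = ((34 + 21) - 20)*(5 + 5) - 31/10 = (55 - 20)*10 - 31/10 = 35*10 - 31/10 = 350 - 31/10 = 3469/10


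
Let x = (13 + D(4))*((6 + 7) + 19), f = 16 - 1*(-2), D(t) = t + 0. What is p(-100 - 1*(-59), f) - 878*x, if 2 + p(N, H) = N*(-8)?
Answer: -477306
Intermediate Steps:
D(t) = t
f = 18 (f = 16 + 2 = 18)
x = 544 (x = (13 + 4)*((6 + 7) + 19) = 17*(13 + 19) = 17*32 = 544)
p(N, H) = -2 - 8*N (p(N, H) = -2 + N*(-8) = -2 - 8*N)
p(-100 - 1*(-59), f) - 878*x = (-2 - 8*(-100 - 1*(-59))) - 878*544 = (-2 - 8*(-100 + 59)) - 1*477632 = (-2 - 8*(-41)) - 477632 = (-2 + 328) - 477632 = 326 - 477632 = -477306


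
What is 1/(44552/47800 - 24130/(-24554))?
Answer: 73355075/140458988 ≈ 0.52225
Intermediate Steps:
1/(44552/47800 - 24130/(-24554)) = 1/(44552*(1/47800) - 24130*(-1/24554)) = 1/(5569/5975 + 12065/12277) = 1/(140458988/73355075) = 73355075/140458988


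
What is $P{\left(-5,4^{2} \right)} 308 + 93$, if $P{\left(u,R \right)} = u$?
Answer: $-1447$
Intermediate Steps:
$P{\left(-5,4^{2} \right)} 308 + 93 = \left(-5\right) 308 + 93 = -1540 + 93 = -1447$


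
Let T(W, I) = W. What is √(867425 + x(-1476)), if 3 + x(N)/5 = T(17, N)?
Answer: √867495 ≈ 931.39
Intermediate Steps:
x(N) = 70 (x(N) = -15 + 5*17 = -15 + 85 = 70)
√(867425 + x(-1476)) = √(867425 + 70) = √867495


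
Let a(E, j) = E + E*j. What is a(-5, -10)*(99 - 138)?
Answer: -1755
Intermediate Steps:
a(-5, -10)*(99 - 138) = (-5*(1 - 10))*(99 - 138) = -5*(-9)*(-39) = 45*(-39) = -1755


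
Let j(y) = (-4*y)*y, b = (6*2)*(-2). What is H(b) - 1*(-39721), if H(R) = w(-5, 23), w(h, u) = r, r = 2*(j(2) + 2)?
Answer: 39693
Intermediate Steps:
b = -24 (b = 12*(-2) = -24)
j(y) = -4*y²
r = -28 (r = 2*(-4*2² + 2) = 2*(-4*4 + 2) = 2*(-16 + 2) = 2*(-14) = -28)
w(h, u) = -28
H(R) = -28
H(b) - 1*(-39721) = -28 - 1*(-39721) = -28 + 39721 = 39693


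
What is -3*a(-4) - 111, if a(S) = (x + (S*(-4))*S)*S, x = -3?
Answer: -915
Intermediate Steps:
a(S) = S*(-3 - 4*S**2) (a(S) = (-3 + (S*(-4))*S)*S = (-3 + (-4*S)*S)*S = (-3 - 4*S**2)*S = S*(-3 - 4*S**2))
-3*a(-4) - 111 = -(-3)*(-4)*(3 + 4*(-4)**2) - 111 = -(-3)*(-4)*(3 + 4*16) - 111 = -(-3)*(-4)*(3 + 64) - 111 = -(-3)*(-4)*67 - 111 = -3*268 - 111 = -804 - 111 = -915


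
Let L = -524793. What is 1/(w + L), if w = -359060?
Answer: -1/883853 ≈ -1.1314e-6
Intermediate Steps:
1/(w + L) = 1/(-359060 - 524793) = 1/(-883853) = -1/883853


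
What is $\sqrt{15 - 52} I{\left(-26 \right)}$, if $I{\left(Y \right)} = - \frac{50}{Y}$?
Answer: $\frac{25 i \sqrt{37}}{13} \approx 11.698 i$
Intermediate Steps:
$\sqrt{15 - 52} I{\left(-26 \right)} = \sqrt{15 - 52} \left(- \frac{50}{-26}\right) = \sqrt{-37} \left(\left(-50\right) \left(- \frac{1}{26}\right)\right) = i \sqrt{37} \cdot \frac{25}{13} = \frac{25 i \sqrt{37}}{13}$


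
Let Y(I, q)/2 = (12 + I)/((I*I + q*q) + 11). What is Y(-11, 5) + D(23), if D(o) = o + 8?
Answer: 4869/157 ≈ 31.013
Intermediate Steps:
D(o) = 8 + o
Y(I, q) = 2*(12 + I)/(11 + I² + q²) (Y(I, q) = 2*((12 + I)/((I*I + q*q) + 11)) = 2*((12 + I)/((I² + q²) + 11)) = 2*((12 + I)/(11 + I² + q²)) = 2*(12 + I)/(11 + I² + q²))
Y(-11, 5) + D(23) = 2*(12 - 11)/(11 + (-11)² + 5²) + (8 + 23) = 2*1/(11 + 121 + 25) + 31 = 2*1/157 + 31 = 2*(1/157)*1 + 31 = 2/157 + 31 = 4869/157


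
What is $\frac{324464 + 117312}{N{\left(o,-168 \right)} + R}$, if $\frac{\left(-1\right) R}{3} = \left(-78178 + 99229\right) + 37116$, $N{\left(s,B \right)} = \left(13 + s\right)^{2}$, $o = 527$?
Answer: $\frac{441776}{117099} \approx 3.7727$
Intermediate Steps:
$R = -174501$ ($R = - 3 \left(\left(-78178 + 99229\right) + 37116\right) = - 3 \left(21051 + 37116\right) = \left(-3\right) 58167 = -174501$)
$\frac{324464 + 117312}{N{\left(o,-168 \right)} + R} = \frac{324464 + 117312}{\left(13 + 527\right)^{2} - 174501} = \frac{441776}{540^{2} - 174501} = \frac{441776}{291600 - 174501} = \frac{441776}{117099}$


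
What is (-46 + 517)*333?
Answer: 156843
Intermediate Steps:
(-46 + 517)*333 = 471*333 = 156843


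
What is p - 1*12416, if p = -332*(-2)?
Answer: -11752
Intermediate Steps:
p = 664
p - 1*12416 = 664 - 1*12416 = 664 - 12416 = -11752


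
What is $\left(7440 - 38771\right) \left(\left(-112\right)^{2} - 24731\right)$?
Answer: $381830897$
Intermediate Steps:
$\left(7440 - 38771\right) \left(\left(-112\right)^{2} - 24731\right) = - 31331 \left(12544 - 24731\right) = \left(-31331\right) \left(-12187\right) = 381830897$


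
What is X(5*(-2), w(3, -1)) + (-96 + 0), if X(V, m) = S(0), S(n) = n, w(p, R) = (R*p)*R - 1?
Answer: -96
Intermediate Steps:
w(p, R) = -1 + p*R**2 (w(p, R) = p*R**2 - 1 = -1 + p*R**2)
X(V, m) = 0
X(5*(-2), w(3, -1)) + (-96 + 0) = 0 + (-96 + 0) = 0 - 96 = -96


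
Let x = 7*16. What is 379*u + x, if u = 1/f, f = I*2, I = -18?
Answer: 3653/36 ≈ 101.47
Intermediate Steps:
f = -36 (f = -18*2 = -36)
x = 112
u = -1/36 (u = 1/(-36) = -1/36 ≈ -0.027778)
379*u + x = 379*(-1/36) + 112 = -379/36 + 112 = 3653/36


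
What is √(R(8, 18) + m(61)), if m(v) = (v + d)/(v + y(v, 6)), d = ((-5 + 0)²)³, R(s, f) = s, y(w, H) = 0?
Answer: √986614/61 ≈ 16.283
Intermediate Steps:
d = 15625 (d = ((-5)²)³ = 25³ = 15625)
m(v) = (15625 + v)/v (m(v) = (v + 15625)/(v + 0) = (15625 + v)/v)
√(R(8, 18) + m(61)) = √(8 + (15625 + 61)/61) = √(8 + (1/61)*15686) = √(8 + 15686/61) = √(16174/61) = √986614/61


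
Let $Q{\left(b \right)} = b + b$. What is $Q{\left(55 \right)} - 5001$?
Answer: $-4891$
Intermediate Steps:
$Q{\left(b \right)} = 2 b$
$Q{\left(55 \right)} - 5001 = 2 \cdot 55 - 5001 = 110 - 5001 = -4891$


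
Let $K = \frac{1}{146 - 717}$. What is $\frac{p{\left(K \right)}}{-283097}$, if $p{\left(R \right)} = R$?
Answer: $\frac{1}{161648387} \approx 6.1863 \cdot 10^{-9}$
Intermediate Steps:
$K = - \frac{1}{571}$ ($K = \frac{1}{-571} = - \frac{1}{571} \approx -0.0017513$)
$\frac{p{\left(K \right)}}{-283097} = - \frac{1}{571 \left(-283097\right)} = \left(- \frac{1}{571}\right) \left(- \frac{1}{283097}\right) = \frac{1}{161648387}$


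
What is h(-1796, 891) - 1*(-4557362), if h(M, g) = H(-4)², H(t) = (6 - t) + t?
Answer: 4557398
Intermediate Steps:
H(t) = 6
h(M, g) = 36 (h(M, g) = 6² = 36)
h(-1796, 891) - 1*(-4557362) = 36 - 1*(-4557362) = 36 + 4557362 = 4557398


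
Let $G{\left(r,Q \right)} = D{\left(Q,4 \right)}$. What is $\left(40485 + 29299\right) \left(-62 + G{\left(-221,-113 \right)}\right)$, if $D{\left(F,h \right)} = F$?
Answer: $-12212200$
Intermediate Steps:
$G{\left(r,Q \right)} = Q$
$\left(40485 + 29299\right) \left(-62 + G{\left(-221,-113 \right)}\right) = \left(40485 + 29299\right) \left(-62 - 113\right) = 69784 \left(-175\right) = -12212200$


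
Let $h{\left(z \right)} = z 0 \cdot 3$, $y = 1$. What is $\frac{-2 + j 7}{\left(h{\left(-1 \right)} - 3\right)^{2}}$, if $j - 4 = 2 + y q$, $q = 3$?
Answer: $\frac{61}{9} \approx 6.7778$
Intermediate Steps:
$h{\left(z \right)} = 0$ ($h{\left(z \right)} = 0 \cdot 3 = 0$)
$j = 9$ ($j = 4 + \left(2 + 1 \cdot 3\right) = 4 + \left(2 + 3\right) = 4 + 5 = 9$)
$\frac{-2 + j 7}{\left(h{\left(-1 \right)} - 3\right)^{2}} = \frac{-2 + 9 \cdot 7}{\left(0 - 3\right)^{2}} = \frac{-2 + 63}{\left(-3\right)^{2}} = \frac{61}{9}$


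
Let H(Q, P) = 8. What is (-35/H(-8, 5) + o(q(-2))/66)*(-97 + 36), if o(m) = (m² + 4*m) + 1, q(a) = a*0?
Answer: 70211/264 ≈ 265.95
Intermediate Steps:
q(a) = 0
o(m) = 1 + m² + 4*m
(-35/H(-8, 5) + o(q(-2))/66)*(-97 + 36) = (-35/8 + (1 + 0² + 4*0)/66)*(-97 + 36) = (-35*⅛ + (1 + 0 + 0)*(1/66))*(-61) = (-35/8 + 1*(1/66))*(-61) = (-35/8 + 1/66)*(-61) = -1151/264*(-61) = 70211/264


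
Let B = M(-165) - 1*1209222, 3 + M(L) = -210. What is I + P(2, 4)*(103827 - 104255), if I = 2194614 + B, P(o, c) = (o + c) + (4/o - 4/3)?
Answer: 2946977/3 ≈ 9.8233e+5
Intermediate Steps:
M(L) = -213 (M(L) = -3 - 210 = -213)
B = -1209435 (B = -213 - 1*1209222 = -213 - 1209222 = -1209435)
P(o, c) = -4/3 + c + o + 4/o (P(o, c) = (c + o) + (4/o - 4*1/3) = (c + o) + (4/o - 4/3) = (c + o) + (-4/3 + 4/o) = -4/3 + c + o + 4/o)
I = 985179 (I = 2194614 - 1209435 = 985179)
I + P(2, 4)*(103827 - 104255) = 985179 + (-4/3 + 4 + 2 + 4/2)*(103827 - 104255) = 985179 + (-4/3 + 4 + 2 + 4*(1/2))*(-428) = 985179 + (-4/3 + 4 + 2 + 2)*(-428) = 985179 + (20/3)*(-428) = 985179 - 8560/3 = 2946977/3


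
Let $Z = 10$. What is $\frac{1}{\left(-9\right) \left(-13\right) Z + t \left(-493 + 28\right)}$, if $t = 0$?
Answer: $\frac{1}{1170} \approx 0.0008547$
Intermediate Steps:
$\frac{1}{\left(-9\right) \left(-13\right) Z + t \left(-493 + 28\right)} = \frac{1}{\left(-9\right) \left(-13\right) 10 + 0 \left(-493 + 28\right)} = \frac{1}{117 \cdot 10 + 0 \left(-465\right)} = \frac{1}{1170 + 0} = \frac{1}{1170}$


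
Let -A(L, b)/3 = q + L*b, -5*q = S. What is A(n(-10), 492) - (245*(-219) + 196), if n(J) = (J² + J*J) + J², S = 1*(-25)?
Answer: -389356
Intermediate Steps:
S = -25
q = 5 (q = -⅕*(-25) = 5)
n(J) = 3*J² (n(J) = (J² + J²) + J² = 2*J² + J² = 3*J²)
A(L, b) = -15 - 3*L*b (A(L, b) = -3*(5 + L*b) = -15 - 3*L*b)
A(n(-10), 492) - (245*(-219) + 196) = (-15 - 3*3*(-10)²*492) - (245*(-219) + 196) = (-15 - 3*3*100*492) - (-53655 + 196) = (-15 - 3*300*492) - 1*(-53459) = (-15 - 442800) + 53459 = -442815 + 53459 = -389356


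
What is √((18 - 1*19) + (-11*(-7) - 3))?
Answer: √73 ≈ 8.5440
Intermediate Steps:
√((18 - 1*19) + (-11*(-7) - 3)) = √((18 - 19) + (77 - 3)) = √(-1 + 74) = √73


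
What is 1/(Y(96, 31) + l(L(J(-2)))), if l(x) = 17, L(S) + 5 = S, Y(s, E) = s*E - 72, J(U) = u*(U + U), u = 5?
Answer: 1/2921 ≈ 0.00034235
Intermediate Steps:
J(U) = 10*U (J(U) = 5*(U + U) = 5*(2*U) = 10*U)
Y(s, E) = -72 + E*s (Y(s, E) = E*s - 72 = -72 + E*s)
L(S) = -5 + S
1/(Y(96, 31) + l(L(J(-2)))) = 1/((-72 + 31*96) + 17) = 1/((-72 + 2976) + 17) = 1/(2904 + 17) = 1/2921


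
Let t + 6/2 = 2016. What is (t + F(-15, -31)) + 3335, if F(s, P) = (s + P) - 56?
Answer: 5246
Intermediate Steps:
t = 2013 (t = -3 + 2016 = 2013)
F(s, P) = -56 + P + s (F(s, P) = (P + s) - 56 = -56 + P + s)
(t + F(-15, -31)) + 3335 = (2013 + (-56 - 31 - 15)) + 3335 = (2013 - 102) + 3335 = 1911 + 3335 = 5246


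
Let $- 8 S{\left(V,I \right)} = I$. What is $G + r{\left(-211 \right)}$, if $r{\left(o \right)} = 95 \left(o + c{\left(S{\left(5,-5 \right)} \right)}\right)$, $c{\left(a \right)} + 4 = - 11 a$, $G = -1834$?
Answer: $- \frac{183297}{8} \approx -22912.0$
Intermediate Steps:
$S{\left(V,I \right)} = - \frac{I}{8}$
$c{\left(a \right)} = -4 - 11 a$
$r{\left(o \right)} = - \frac{8265}{8} + 95 o$ ($r{\left(o \right)} = 95 \left(o - \left(4 + 11 \left(\left(- \frac{1}{8}\right) \left(-5\right)\right)\right)\right) = 95 \left(o - \frac{87}{8}\right) = 95 \left(- \frac{87}{8} + o\right) = - \frac{8265}{8} + 95 o$)
$G + r{\left(-211 \right)} = -1834 + \left(- \frac{8265}{8} + 95 \left(-211\right)\right) = -1834 - \frac{168625}{8} = - \frac{183297}{8}$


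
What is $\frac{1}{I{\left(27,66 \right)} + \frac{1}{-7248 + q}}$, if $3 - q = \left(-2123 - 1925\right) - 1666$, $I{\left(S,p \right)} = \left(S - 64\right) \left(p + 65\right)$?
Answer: $- \frac{1531}{7420758} \approx -0.00020631$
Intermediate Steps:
$I{\left(S,p \right)} = \left(-64 + S\right) \left(65 + p\right)$
$q = 5717$ ($q = 3 - \left(\left(-2123 - 1925\right) - 1666\right) = 3 - \left(-4048 - 1666\right) = 3 - -5714 = 3 + 5714 = 5717$)
$\frac{1}{I{\left(27,66 \right)} + \frac{1}{-7248 + q}} = \frac{1}{\left(-4160 - 4224 + 65 \cdot 27 + 27 \cdot 66\right) + \frac{1}{-7248 + 5717}} = \frac{1}{\left(-4160 - 4224 + 1755 + 1782\right) + \frac{1}{-1531}} = \frac{1}{-4847 - \frac{1}{1531}} = \frac{1}{- \frac{7420758}{1531}} = - \frac{1531}{7420758}$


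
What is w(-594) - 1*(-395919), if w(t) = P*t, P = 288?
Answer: 224847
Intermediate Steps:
w(t) = 288*t
w(-594) - 1*(-395919) = 288*(-594) - 1*(-395919) = -171072 + 395919 = 224847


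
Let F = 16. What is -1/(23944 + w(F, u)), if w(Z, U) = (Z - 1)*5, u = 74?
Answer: -1/24019 ≈ -4.1634e-5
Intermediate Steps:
w(Z, U) = -5 + 5*Z (w(Z, U) = (-1 + Z)*5 = -5 + 5*Z)
-1/(23944 + w(F, u)) = -1/(23944 + (-5 + 5*16)) = -1/(23944 + (-5 + 80)) = -1/(23944 + 75) = -1/24019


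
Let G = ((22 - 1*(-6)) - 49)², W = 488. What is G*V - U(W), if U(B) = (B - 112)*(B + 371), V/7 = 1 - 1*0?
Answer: -319897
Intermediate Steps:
G = 441 (G = ((22 + 6) - 49)² = (28 - 49)² = (-21)² = 441)
V = 7 (V = 7*(1 - 1*0) = 7*(1 + 0) = 7*1 = 7)
U(B) = (-112 + B)*(371 + B)
G*V - U(W) = 441*7 - (-41552 + 488² + 259*488) = 3087 - (-41552 + 238144 + 126392) = 3087 - 1*322984 = 3087 - 322984 = -319897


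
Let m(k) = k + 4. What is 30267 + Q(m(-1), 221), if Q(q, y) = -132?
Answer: 30135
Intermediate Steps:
m(k) = 4 + k
30267 + Q(m(-1), 221) = 30267 - 132 = 30135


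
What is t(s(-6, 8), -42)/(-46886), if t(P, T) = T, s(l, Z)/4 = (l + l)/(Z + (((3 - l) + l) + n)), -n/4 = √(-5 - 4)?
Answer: 3/3349 ≈ 0.00089579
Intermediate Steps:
n = -12*I (n = -4*√(-5 - 4) = -12*I ≈ -12.0*I)
s(l, Z) = 8*l/(3 + Z - 12*I) (s(l, Z) = 4*((l + l)/(Z + (((3 - l) + l) - 12*I))) = 4*((2*l)/(Z + (3 - 12*I))) = 4*((2*l)/(3 + Z - 12*I)) = 4*(2*l/(3 + Z - 12*I)) = 8*l/(3 + Z - 12*I))
t(s(-6, 8), -42)/(-46886) = -42/(-46886) = -42*(-1/46886) = 3/3349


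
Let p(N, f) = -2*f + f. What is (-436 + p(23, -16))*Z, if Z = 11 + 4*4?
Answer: -11340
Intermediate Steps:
Z = 27 (Z = 11 + 16 = 27)
p(N, f) = -f
(-436 + p(23, -16))*Z = (-436 - 1*(-16))*27 = (-436 + 16)*27 = -420*27 = -11340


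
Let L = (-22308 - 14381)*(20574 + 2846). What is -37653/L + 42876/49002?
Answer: 6140553603531/7017546855460 ≈ 0.87503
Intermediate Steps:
L = -859256380 (L = -36689*23420 = -859256380)
-37653/L + 42876/49002 = -37653/(-859256380) + 42876/49002 = -37653*(-1/859256380) + 42876*(1/49002) = 37653/859256380 + 7146/8167 = 6140553603531/7017546855460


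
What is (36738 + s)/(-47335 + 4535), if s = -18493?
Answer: -3649/8560 ≈ -0.42628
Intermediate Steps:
(36738 + s)/(-47335 + 4535) = (36738 - 18493)/(-47335 + 4535) = 18245/(-42800) = 18245*(-1/42800) = -3649/8560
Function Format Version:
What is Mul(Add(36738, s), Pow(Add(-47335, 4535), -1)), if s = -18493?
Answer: Rational(-3649, 8560) ≈ -0.42628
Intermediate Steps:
Mul(Add(36738, s), Pow(Add(-47335, 4535), -1)) = Mul(Add(36738, -18493), Pow(Add(-47335, 4535), -1)) = Mul(18245, Pow(-42800, -1)) = Mul(18245, Rational(-1, 42800)) = Rational(-3649, 8560)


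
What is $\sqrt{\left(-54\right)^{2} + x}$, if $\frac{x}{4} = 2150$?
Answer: $2 \sqrt{2879} \approx 107.31$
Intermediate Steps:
$x = 8600$ ($x = 4 \cdot 2150 = 8600$)
$\sqrt{\left(-54\right)^{2} + x} = \sqrt{\left(-54\right)^{2} + 8600} = \sqrt{2916 + 8600} = \sqrt{11516} = 2 \sqrt{2879}$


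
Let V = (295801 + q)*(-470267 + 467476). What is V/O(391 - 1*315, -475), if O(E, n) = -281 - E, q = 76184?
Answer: 346070045/119 ≈ 2.9082e+6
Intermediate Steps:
V = -1038210135 (V = (295801 + 76184)*(-470267 + 467476) = 371985*(-2791) = -1038210135)
V/O(391 - 1*315, -475) = -1038210135/(-281 - (391 - 1*315)) = -1038210135/(-281 - (391 - 315)) = -1038210135/(-281 - 1*76) = -1038210135/(-281 - 76) = -1038210135/(-357) = -1038210135*(-1/357) = 346070045/119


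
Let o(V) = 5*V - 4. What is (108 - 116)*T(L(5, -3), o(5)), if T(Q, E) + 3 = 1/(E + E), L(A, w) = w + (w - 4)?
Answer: 500/21 ≈ 23.810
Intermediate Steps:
L(A, w) = -4 + 2*w (L(A, w) = w + (-4 + w) = -4 + 2*w)
o(V) = -4 + 5*V
T(Q, E) = -3 + 1/(2*E) (T(Q, E) = -3 + 1/(E + E) = -3 + 1/(2*E))
(108 - 116)*T(L(5, -3), o(5)) = (108 - 116)*(-3 + 1/(2*(-4 + 5*5))) = -8*(-3 + 1/(2*(-4 + 25))) = -8*(-3 + (½)/21) = -8*(-3 + (½)*(1/21)) = -8*(-3 + 1/42) = -8*(-125/42) = 500/21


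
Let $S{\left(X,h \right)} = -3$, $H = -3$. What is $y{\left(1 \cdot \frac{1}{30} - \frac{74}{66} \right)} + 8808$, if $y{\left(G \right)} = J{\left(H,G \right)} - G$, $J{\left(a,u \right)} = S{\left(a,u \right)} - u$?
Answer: $\frac{1453184}{165} \approx 8807.2$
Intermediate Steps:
$J{\left(a,u \right)} = -3 - u$
$y{\left(G \right)} = -3 - 2 G$ ($y{\left(G \right)} = \left(-3 - G\right) - G = -3 - 2 G$)
$y{\left(1 \cdot \frac{1}{30} - \frac{74}{66} \right)} + 8808 = \left(-3 - 2 \left(1 \cdot \frac{1}{30} - \frac{74}{66}\right)\right) + 8808 = \left(-3 - 2 \left(1 \cdot \frac{1}{30} - \frac{37}{33}\right)\right) + 8808 = \left(-3 - 2 \left(\frac{1}{30} - \frac{37}{33}\right)\right) + 8808 = \left(-3 - - \frac{359}{165}\right) + 8808 = \left(-3 + \frac{359}{165}\right) + 8808 = - \frac{136}{165} + 8808 = \frac{1453184}{165}$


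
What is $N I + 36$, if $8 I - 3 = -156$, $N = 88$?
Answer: $-1647$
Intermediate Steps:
$I = - \frac{153}{8}$ ($I = \frac{3}{8} + \frac{1}{8} \left(-156\right) = \frac{3}{8} - \frac{39}{2} = - \frac{153}{8} \approx -19.125$)
$N I + 36 = 88 \left(- \frac{153}{8}\right) + 36 = -1683 + 36 = -1647$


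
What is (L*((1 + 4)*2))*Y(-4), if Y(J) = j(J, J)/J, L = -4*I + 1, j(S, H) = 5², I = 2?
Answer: 875/2 ≈ 437.50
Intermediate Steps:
j(S, H) = 25
L = -7 (L = -4*2 + 1 = -8 + 1 = -7)
Y(J) = 25/J
(L*((1 + 4)*2))*Y(-4) = (-7*(1 + 4)*2)*(25/(-4)) = (-35*2)*(25*(-¼)) = -7*10*(-25/4) = -70*(-25/4) = 875/2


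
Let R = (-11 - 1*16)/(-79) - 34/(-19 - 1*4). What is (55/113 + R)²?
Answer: 224321587876/42156713041 ≈ 5.3211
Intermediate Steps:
R = 3307/1817 (R = (-11 - 16)*(-1/79) - 34/(-19 - 4) = -27*(-1/79) - 34/(-23) = 27/79 - 34*(-1/23) = 27/79 + 34/23 = 3307/1817 ≈ 1.8200)
(55/113 + R)² = (55/113 + 3307/1817)² = (473626/205321)² = 224321587876/42156713041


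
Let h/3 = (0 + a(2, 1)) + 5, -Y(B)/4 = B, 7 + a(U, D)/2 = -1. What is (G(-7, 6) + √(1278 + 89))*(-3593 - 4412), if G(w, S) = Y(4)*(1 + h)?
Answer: -4098560 - 8005*√1367 ≈ -4.3945e+6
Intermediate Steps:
a(U, D) = -16 (a(U, D) = -14 + 2*(-1) = -14 - 2 = -16)
Y(B) = -4*B
h = -33 (h = 3*((0 - 16) + 5) = 3*(-16 + 5) = 3*(-11) = -33)
G(w, S) = 512 (G(w, S) = (-4*4)*(1 - 33) = -16*(-32) = 512)
(G(-7, 6) + √(1278 + 89))*(-3593 - 4412) = (512 + √(1278 + 89))*(-3593 - 4412) = (512 + √1367)*(-8005) = -4098560 - 8005*√1367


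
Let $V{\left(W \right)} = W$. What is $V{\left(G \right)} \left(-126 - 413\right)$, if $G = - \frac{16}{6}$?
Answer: $\frac{4312}{3} \approx 1437.3$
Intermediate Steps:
$G = - \frac{8}{3}$ ($G = \left(-16\right) \frac{1}{6} = - \frac{8}{3} \approx -2.6667$)
$V{\left(G \right)} \left(-126 - 413\right) = - \frac{8 \left(-126 - 413\right)}{3} = \left(- \frac{8}{3}\right) \left(-539\right) = \frac{4312}{3}$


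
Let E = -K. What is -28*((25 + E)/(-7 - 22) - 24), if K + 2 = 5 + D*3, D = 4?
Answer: 19768/29 ≈ 681.66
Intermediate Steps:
K = 15 (K = -2 + (5 + 4*3) = -2 + (5 + 12) = -2 + 17 = 15)
E = -15 (E = -1*15 = -15)
-28*((25 + E)/(-7 - 22) - 24) = -28*((25 - 15)/(-7 - 22) - 24) = -28*(10/(-29) - 24) = -28*(10*(-1/29) - 24) = -28*(-10/29 - 24) = -28*(-706/29) = 19768/29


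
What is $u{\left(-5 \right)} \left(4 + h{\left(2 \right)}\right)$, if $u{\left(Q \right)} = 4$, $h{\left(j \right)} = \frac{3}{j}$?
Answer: $22$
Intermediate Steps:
$u{\left(-5 \right)} \left(4 + h{\left(2 \right)}\right) = 4 \left(4 + \frac{3}{2}\right) = 4 \cdot \frac{11}{2} = 22$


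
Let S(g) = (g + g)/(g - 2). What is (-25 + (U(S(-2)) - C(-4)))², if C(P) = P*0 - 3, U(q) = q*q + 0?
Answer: 441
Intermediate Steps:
S(g) = 2*g/(-2 + g) (S(g) = (2*g)/(-2 + g) = 2*g/(-2 + g))
U(q) = q² (U(q) = q² + 0 = q²)
C(P) = -3 (C(P) = 0 - 3 = -3)
(-25 + (U(S(-2)) - C(-4)))² = (-25 + ((2*(-2)/(-2 - 2))² - 1*(-3)))² = (-25 + ((2*(-2)/(-4))² + 3))² = (-25 + ((2*(-2)*(-¼))² + 3))² = (-25 + (1² + 3))² = (-25 + (1 + 3))² = (-25 + 4)² = (-21)² = 441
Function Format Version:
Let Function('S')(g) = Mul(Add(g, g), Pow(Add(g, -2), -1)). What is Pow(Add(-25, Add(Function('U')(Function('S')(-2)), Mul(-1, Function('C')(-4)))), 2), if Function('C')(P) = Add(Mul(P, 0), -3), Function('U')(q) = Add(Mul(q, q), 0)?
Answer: 441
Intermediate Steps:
Function('S')(g) = Mul(2, g, Pow(Add(-2, g), -1)) (Function('S')(g) = Mul(Mul(2, g), Pow(Add(-2, g), -1)) = Mul(2, g, Pow(Add(-2, g), -1)))
Function('U')(q) = Pow(q, 2) (Function('U')(q) = Add(Pow(q, 2), 0) = Pow(q, 2))
Function('C')(P) = -3 (Function('C')(P) = Add(0, -3) = -3)
Pow(Add(-25, Add(Function('U')(Function('S')(-2)), Mul(-1, Function('C')(-4)))), 2) = Pow(Add(-25, Add(Pow(Mul(2, -2, Pow(Add(-2, -2), -1)), 2), Mul(-1, -3))), 2) = Pow(Add(-25, Add(Pow(Mul(2, -2, Pow(-4, -1)), 2), 3)), 2) = Pow(Add(-25, Add(Pow(Mul(2, -2, Rational(-1, 4)), 2), 3)), 2) = Pow(Add(-25, Add(Pow(1, 2), 3)), 2) = Pow(Add(-25, Add(1, 3)), 2) = Pow(Add(-25, 4), 2) = Pow(-21, 2) = 441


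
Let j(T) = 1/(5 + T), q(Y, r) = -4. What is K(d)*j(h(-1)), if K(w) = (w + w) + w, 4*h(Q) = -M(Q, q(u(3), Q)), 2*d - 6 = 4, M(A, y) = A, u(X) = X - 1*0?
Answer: 20/7 ≈ 2.8571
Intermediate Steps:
u(X) = X (u(X) = X + 0 = X)
d = 5 (d = 3 + (½)*4 = 3 + 2 = 5)
h(Q) = -Q/4 (h(Q) = (-Q)/4 = -Q/4)
K(w) = 3*w (K(w) = 2*w + w = 3*w)
K(d)*j(h(-1)) = (3*5)/(5 - ¼*(-1)) = 15/(5 + ¼) = 15/(21/4) = 15*(4/21) = 20/7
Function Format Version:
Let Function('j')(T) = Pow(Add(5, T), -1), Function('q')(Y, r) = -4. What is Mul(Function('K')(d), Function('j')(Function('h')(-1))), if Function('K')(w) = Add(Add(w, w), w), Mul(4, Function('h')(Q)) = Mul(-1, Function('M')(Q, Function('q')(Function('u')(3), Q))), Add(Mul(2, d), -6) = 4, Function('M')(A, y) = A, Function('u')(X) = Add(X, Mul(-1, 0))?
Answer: Rational(20, 7) ≈ 2.8571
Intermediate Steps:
Function('u')(X) = X (Function('u')(X) = Add(X, 0) = X)
d = 5 (d = Add(3, Mul(Rational(1, 2), 4)) = Add(3, 2) = 5)
Function('h')(Q) = Mul(Rational(-1, 4), Q) (Function('h')(Q) = Mul(Rational(1, 4), Mul(-1, Q)) = Mul(Rational(-1, 4), Q))
Function('K')(w) = Mul(3, w) (Function('K')(w) = Add(Mul(2, w), w) = Mul(3, w))
Mul(Function('K')(d), Function('j')(Function('h')(-1))) = Mul(Mul(3, 5), Pow(Add(5, Mul(Rational(-1, 4), -1)), -1)) = Mul(15, Pow(Add(5, Rational(1, 4)), -1)) = Mul(15, Pow(Rational(21, 4), -1)) = Mul(15, Rational(4, 21)) = Rational(20, 7)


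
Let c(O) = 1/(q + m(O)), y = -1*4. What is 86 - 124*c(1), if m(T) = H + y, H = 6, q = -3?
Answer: 210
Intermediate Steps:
y = -4
m(T) = 2 (m(T) = 6 - 4 = 2)
c(O) = -1 (c(O) = 1/(-3 + 2) = 1/(-1) = -1)
86 - 124*c(1) = 86 - 124*(-1) = 86 + 124 = 210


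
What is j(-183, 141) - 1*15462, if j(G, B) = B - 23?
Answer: -15344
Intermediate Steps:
j(G, B) = -23 + B
j(-183, 141) - 1*15462 = (-23 + 141) - 1*15462 = 118 - 15462 = -15344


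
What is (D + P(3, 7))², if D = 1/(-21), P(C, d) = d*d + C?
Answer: 1190281/441 ≈ 2699.1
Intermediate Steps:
P(C, d) = C + d² (P(C, d) = d² + C = C + d²)
D = -1/21 ≈ -0.047619
(D + P(3, 7))² = (-1/21 + (3 + 7²))² = (-1/21 + (3 + 49))² = (-1/21 + 52)² = (1091/21)² = 1190281/441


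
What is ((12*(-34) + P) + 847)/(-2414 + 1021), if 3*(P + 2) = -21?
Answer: -430/1393 ≈ -0.30869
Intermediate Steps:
P = -9 (P = -2 + (⅓)*(-21) = -2 - 7 = -9)
((12*(-34) + P) + 847)/(-2414 + 1021) = ((12*(-34) - 9) + 847)/(-2414 + 1021) = ((-408 - 9) + 847)/(-1393) = (-417 + 847)*(-1/1393) = 430*(-1/1393) = -430/1393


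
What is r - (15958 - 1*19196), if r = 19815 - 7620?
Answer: 15433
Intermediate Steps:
r = 12195
r - (15958 - 1*19196) = 12195 - (15958 - 1*19196) = 12195 - (15958 - 19196) = 12195 - 1*(-3238) = 12195 + 3238 = 15433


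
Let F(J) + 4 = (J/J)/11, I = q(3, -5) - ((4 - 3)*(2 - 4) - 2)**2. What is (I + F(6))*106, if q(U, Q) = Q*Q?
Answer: 5936/11 ≈ 539.64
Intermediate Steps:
q(U, Q) = Q**2
I = 9 (I = (-5)**2 - ((4 - 3)*(2 - 4) - 2)**2 = 25 - (1*(-2) - 2)**2 = 25 - (-2 - 2)**2 = 25 - 1*(-4)**2 = 25 - 1*16 = 25 - 16 = 9)
F(J) = -43/11 (F(J) = -4 + (J/J)/11 = -4 + 1*(1/11) = -4 + 1/11 = -43/11)
(I + F(6))*106 = (9 - 43/11)*106 = (56/11)*106 = 5936/11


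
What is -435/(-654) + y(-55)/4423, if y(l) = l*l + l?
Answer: 1288795/964214 ≈ 1.3366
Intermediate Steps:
y(l) = l + l² (y(l) = l² + l = l + l²)
-435/(-654) + y(-55)/4423 = -435/(-654) - 55*(1 - 55)/4423 = -435*(-1/654) - 55*(-54)*(1/4423) = 145/218 + 2970*(1/4423) = 145/218 + 2970/4423 = 1288795/964214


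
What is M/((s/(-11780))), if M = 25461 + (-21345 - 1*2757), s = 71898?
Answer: -2668170/11983 ≈ -222.66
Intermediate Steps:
M = 1359 (M = 25461 + (-21345 - 2757) = 25461 - 24102 = 1359)
M/((s/(-11780))) = 1359/((71898/(-11780))) = 1359/((71898*(-1/11780))) = 1359/(-35949/5890) = 1359*(-5890/35949) = -2668170/11983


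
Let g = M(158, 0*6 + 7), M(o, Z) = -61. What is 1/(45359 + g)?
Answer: 1/45298 ≈ 2.2076e-5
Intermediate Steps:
g = -61
1/(45359 + g) = 1/(45359 - 61) = 1/45298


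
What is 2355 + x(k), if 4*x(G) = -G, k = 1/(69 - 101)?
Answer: 301441/128 ≈ 2355.0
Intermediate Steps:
k = -1/32 (k = 1/(-32) = -1/32 ≈ -0.031250)
x(G) = -G/4 (x(G) = (-G)/4 = -G/4)
2355 + x(k) = 2355 - 1/4*(-1/32) = 2355 + 1/128 = 301441/128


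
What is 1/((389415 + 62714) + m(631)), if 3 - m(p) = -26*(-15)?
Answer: 1/451742 ≈ 2.2137e-6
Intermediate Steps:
m(p) = -387 (m(p) = 3 - (-26)*(-15) = 3 - 1*390 = 3 - 390 = -387)
1/((389415 + 62714) + m(631)) = 1/((389415 + 62714) - 387) = 1/(452129 - 387) = 1/451742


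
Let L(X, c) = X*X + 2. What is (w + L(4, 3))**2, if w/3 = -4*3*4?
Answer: 15876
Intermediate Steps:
L(X, c) = 2 + X**2 (L(X, c) = X**2 + 2 = 2 + X**2)
w = -144 (w = 3*(-4*3*4) = 3*(-12*4) = 3*(-48) = -144)
(w + L(4, 3))**2 = (-144 + (2 + 4**2))**2 = (-144 + (2 + 16))**2 = (-144 + 18)**2 = (-126)**2 = 15876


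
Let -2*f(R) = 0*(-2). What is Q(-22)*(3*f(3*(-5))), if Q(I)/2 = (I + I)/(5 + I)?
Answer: 0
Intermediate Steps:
f(R) = 0 (f(R) = -0*(-2) = -1/2*0 = 0)
Q(I) = 4*I/(5 + I) (Q(I) = 2*((I + I)/(5 + I)) = 2*((2*I)/(5 + I)) = 2*(2*I/(5 + I)) = 4*I/(5 + I))
Q(-22)*(3*f(3*(-5))) = (4*(-22)/(5 - 22))*(3*0) = (4*(-22)/(-17))*0 = (4*(-22)*(-1/17))*0 = (88/17)*0 = 0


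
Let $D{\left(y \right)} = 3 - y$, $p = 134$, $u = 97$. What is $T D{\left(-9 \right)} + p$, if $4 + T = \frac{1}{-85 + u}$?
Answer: $87$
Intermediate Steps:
$T = - \frac{47}{12}$ ($T = -4 + \frac{1}{-85 + 97} = -4 + \frac{1}{12} = - \frac{47}{12} \approx -3.9167$)
$T D{\left(-9 \right)} + p = - \frac{47 \left(3 - -9\right)}{12} + 134 = - \frac{47 \left(3 + 9\right)}{12} + 134 = \left(- \frac{47}{12}\right) 12 + 134 = -47 + 134 = 87$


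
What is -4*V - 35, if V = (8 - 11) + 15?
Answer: -83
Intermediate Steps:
V = 12 (V = -3 + 15 = 12)
-4*V - 35 = -4*12 - 35 = -48 - 35 = -83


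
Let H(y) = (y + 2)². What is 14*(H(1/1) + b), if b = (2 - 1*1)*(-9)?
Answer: 0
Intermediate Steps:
H(y) = (2 + y)²
b = -9 (b = (2 - 1)*(-9) = 1*(-9) = -9)
14*(H(1/1) + b) = 14*((2 + 1/1)² - 9) = 14*((2 + 1)² - 9) = 14*(3² - 9) = 14*(9 - 9) = 14*0 = 0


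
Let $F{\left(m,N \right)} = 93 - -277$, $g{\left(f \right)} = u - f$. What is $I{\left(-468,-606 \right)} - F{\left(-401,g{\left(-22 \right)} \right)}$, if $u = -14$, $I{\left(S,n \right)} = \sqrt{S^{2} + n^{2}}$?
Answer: $-370 + 6 \sqrt{16285} \approx 395.68$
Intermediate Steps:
$g{\left(f \right)} = -14 - f$
$F{\left(m,N \right)} = 370$ ($F{\left(m,N \right)} = 93 + 277 = 370$)
$I{\left(-468,-606 \right)} - F{\left(-401,g{\left(-22 \right)} \right)} = \sqrt{\left(-468\right)^{2} + \left(-606\right)^{2}} - 370 = \sqrt{219024 + 367236} - 370 = \sqrt{586260} - 370 = 6 \sqrt{16285} - 370 = -370 + 6 \sqrt{16285}$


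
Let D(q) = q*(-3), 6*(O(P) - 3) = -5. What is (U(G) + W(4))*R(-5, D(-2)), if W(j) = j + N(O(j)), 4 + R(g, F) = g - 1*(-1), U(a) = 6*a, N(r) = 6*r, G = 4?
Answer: -328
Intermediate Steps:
O(P) = 13/6 (O(P) = 3 + (1/6)*(-5) = 3 - 5/6 = 13/6)
D(q) = -3*q
R(g, F) = -3 + g (R(g, F) = -4 + (g - 1*(-1)) = -4 + (g + 1) = -4 + (1 + g) = -3 + g)
W(j) = 13 + j (W(j) = j + 6*(13/6) = j + 13 = 13 + j)
(U(G) + W(4))*R(-5, D(-2)) = (6*4 + (13 + 4))*(-3 - 5) = (24 + 17)*(-8) = 41*(-8) = -328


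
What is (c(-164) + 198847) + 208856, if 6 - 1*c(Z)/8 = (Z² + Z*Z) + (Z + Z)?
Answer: -19961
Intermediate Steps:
c(Z) = 48 - 16*Z - 16*Z² (c(Z) = 48 - 8*((Z² + Z*Z) + (Z + Z)) = 48 - 8*((Z² + Z²) + 2*Z) = 48 - 8*(2*Z² + 2*Z) = 48 - 8*(2*Z + 2*Z²) = 48 + (-16*Z - 16*Z²) = 48 - 16*Z - 16*Z²)
(c(-164) + 198847) + 208856 = ((48 - 16*(-164) - 16*(-164)²) + 198847) + 208856 = ((48 + 2624 - 16*26896) + 198847) + 208856 = ((48 + 2624 - 430336) + 198847) + 208856 = (-427664 + 198847) + 208856 = -228817 + 208856 = -19961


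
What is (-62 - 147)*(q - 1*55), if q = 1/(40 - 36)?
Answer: 45771/4 ≈ 11443.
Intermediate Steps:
q = 1/4 ≈ 0.25000
(-62 - 147)*(q - 1*55) = (-62 - 147)*(1/4 - 1*55) = -209*(1/4 - 55) = -209*(-219/4) = 45771/4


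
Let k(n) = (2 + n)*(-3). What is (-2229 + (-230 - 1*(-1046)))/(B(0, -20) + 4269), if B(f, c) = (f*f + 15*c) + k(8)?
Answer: -471/1313 ≈ -0.35872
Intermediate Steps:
k(n) = -6 - 3*n
B(f, c) = -30 + f² + 15*c (B(f, c) = (f*f + 15*c) + (-6 - 3*8) = (f² + 15*c) + (-6 - 24) = (f² + 15*c) - 30 = -30 + f² + 15*c)
(-2229 + (-230 - 1*(-1046)))/(B(0, -20) + 4269) = (-2229 + (-230 - 1*(-1046)))/((-30 + 0² + 15*(-20)) + 4269) = (-2229 + (-230 + 1046))/((-30 + 0 - 300) + 4269) = (-2229 + 816)/(-330 + 4269) = -1413/3939 = -1413*1/3939 = -471/1313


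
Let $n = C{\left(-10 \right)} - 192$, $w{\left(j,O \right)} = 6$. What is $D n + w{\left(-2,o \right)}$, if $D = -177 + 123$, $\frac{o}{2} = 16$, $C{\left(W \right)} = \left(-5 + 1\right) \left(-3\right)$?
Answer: $9726$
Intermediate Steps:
$C{\left(W \right)} = 12$ ($C{\left(W \right)} = \left(-4\right) \left(-3\right) = 12$)
$o = 32$ ($o = 2 \cdot 16 = 32$)
$D = -54$
$n = -180$ ($n = 12 - 192 = -180$)
$D n + w{\left(-2,o \right)} = \left(-54\right) \left(-180\right) + 6 = 9720 + 6 = 9726$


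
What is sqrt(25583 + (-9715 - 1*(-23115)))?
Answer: sqrt(38983) ≈ 197.44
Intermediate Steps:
sqrt(25583 + (-9715 - 1*(-23115))) = sqrt(25583 + (-9715 + 23115)) = sqrt(25583 + 13400) = sqrt(38983)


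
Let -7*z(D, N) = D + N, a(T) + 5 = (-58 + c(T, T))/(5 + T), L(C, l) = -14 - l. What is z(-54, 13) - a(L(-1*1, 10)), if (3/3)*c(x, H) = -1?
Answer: 1031/133 ≈ 7.7519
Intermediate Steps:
c(x, H) = -1
a(T) = -5 - 59/(5 + T) (a(T) = -5 + (-58 - 1)/(5 + T) = -5 - 59/(5 + T))
z(D, N) = -D/7 - N/7 (z(D, N) = -(D + N)/7 = -D/7 - N/7)
z(-54, 13) - a(L(-1*1, 10)) = (-1/7*(-54) - 1/7*13) - (-84 - 5*(-14 - 1*10))/(5 + (-14 - 1*10)) = (54/7 - 13/7) - (-84 - 5*(-14 - 10))/(5 + (-14 - 10)) = 41/7 - (-84 - 5*(-24))/(5 - 24) = 41/7 - (-84 + 120)/(-19) = 41/7 - (-1)*36/19 = 41/7 - 1*(-36/19) = 41/7 + 36/19 = 1031/133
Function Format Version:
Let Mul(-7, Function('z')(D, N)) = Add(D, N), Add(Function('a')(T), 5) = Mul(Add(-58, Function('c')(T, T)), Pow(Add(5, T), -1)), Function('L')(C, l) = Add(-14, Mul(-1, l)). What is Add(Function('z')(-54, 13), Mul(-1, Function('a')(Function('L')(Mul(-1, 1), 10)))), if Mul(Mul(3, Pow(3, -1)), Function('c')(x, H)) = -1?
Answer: Rational(1031, 133) ≈ 7.7519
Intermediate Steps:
Function('c')(x, H) = -1
Function('a')(T) = Add(-5, Mul(-59, Pow(Add(5, T), -1))) (Function('a')(T) = Add(-5, Mul(Add(-58, -1), Pow(Add(5, T), -1))) = Add(-5, Mul(-59, Pow(Add(5, T), -1))))
Function('z')(D, N) = Add(Mul(Rational(-1, 7), D), Mul(Rational(-1, 7), N)) (Function('z')(D, N) = Mul(Rational(-1, 7), Add(D, N)) = Add(Mul(Rational(-1, 7), D), Mul(Rational(-1, 7), N)))
Add(Function('z')(-54, 13), Mul(-1, Function('a')(Function('L')(Mul(-1, 1), 10)))) = Add(Add(Mul(Rational(-1, 7), -54), Mul(Rational(-1, 7), 13)), Mul(-1, Mul(Pow(Add(5, Add(-14, Mul(-1, 10))), -1), Add(-84, Mul(-5, Add(-14, Mul(-1, 10))))))) = Add(Add(Rational(54, 7), Rational(-13, 7)), Mul(-1, Mul(Pow(Add(5, Add(-14, -10)), -1), Add(-84, Mul(-5, Add(-14, -10)))))) = Add(Rational(41, 7), Mul(-1, Mul(Pow(Add(5, -24), -1), Add(-84, Mul(-5, -24))))) = Add(Rational(41, 7), Mul(-1, Mul(Pow(-19, -1), Add(-84, 120)))) = Add(Rational(41, 7), Mul(-1, Mul(Rational(-1, 19), 36))) = Add(Rational(41, 7), Mul(-1, Rational(-36, 19))) = Add(Rational(41, 7), Rational(36, 19)) = Rational(1031, 133)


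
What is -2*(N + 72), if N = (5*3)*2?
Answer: -204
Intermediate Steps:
N = 30 (N = 15*2 = 30)
-2*(N + 72) = -2*(30 + 72) = -2*102 = -204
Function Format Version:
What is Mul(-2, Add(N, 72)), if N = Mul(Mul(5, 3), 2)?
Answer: -204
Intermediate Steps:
N = 30 (N = Mul(15, 2) = 30)
Mul(-2, Add(N, 72)) = Mul(-2, Add(30, 72)) = Mul(-2, 102) = -204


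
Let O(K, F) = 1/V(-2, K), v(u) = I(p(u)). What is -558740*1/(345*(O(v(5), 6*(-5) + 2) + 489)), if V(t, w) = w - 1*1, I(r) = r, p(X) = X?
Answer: -446992/135033 ≈ -3.3102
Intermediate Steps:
v(u) = u
V(t, w) = -1 + w (V(t, w) = w - 1 = -1 + w)
O(K, F) = 1/(-1 + K)
-558740*1/(345*(O(v(5), 6*(-5) + 2) + 489)) = -558740*1/(345*(1/(-1 + 5) + 489)) = -558740*1/(345*(1/4 + 489)) = -558740*1/(345*(¼ + 489)) = -558740/(345*(1957/4)) = -558740/675165/4 = -558740*4/675165 = -446992/135033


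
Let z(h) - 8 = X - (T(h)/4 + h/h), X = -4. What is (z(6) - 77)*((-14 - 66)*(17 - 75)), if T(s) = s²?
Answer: -385120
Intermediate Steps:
z(h) = 3 - h²/4 (z(h) = 8 + (-4 - (h²/4 + h/h)) = 8 + (-4 - (h²*(¼) + 1)) = 8 + (-4 - (h²/4 + 1)) = 8 + (-4 - (1 + h²/4)) = 8 + (-4 + (-1 - h²/4)) = 8 + (-5 - h²/4) = 3 - h²/4)
(z(6) - 77)*((-14 - 66)*(17 - 75)) = ((3 - ¼*6²) - 77)*((-14 - 66)*(17 - 75)) = ((3 - ¼*36) - 77)*(-80*(-58)) = ((3 - 9) - 77)*4640 = (-6 - 77)*4640 = -83*4640 = -385120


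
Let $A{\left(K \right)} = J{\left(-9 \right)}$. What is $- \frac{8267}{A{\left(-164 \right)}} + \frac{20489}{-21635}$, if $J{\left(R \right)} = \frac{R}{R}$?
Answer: $- \frac{178877034}{21635} \approx -8268.0$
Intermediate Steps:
$J{\left(R \right)} = 1$
$A{\left(K \right)} = 1$
$- \frac{8267}{A{\left(-164 \right)}} + \frac{20489}{-21635} = - \frac{8267}{1} + \frac{20489}{-21635} = \left(-8267\right) 1 + 20489 \left(- \frac{1}{21635}\right) = -8267 - \frac{20489}{21635} = - \frac{178877034}{21635}$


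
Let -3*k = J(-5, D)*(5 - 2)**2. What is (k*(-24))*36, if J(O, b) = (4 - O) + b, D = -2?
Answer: 18144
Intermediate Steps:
J(O, b) = 4 + b - O
k = -21 (k = -(4 - 2 - 1*(-5))*(5 - 2)**2/3 = -(4 - 2 + 5)*3**2/3 = -7*9/3 = -1/3*63 = -21)
(k*(-24))*36 = -21*(-24)*36 = 504*36 = 18144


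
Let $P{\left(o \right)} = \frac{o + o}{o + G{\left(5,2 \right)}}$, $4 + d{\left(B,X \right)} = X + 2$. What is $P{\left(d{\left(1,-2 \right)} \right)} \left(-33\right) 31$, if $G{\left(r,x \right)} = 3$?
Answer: $-8184$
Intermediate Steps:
$d{\left(B,X \right)} = -2 + X$ ($d{\left(B,X \right)} = -4 + \left(X + 2\right) = -4 + \left(2 + X\right) = -2 + X$)
$P{\left(o \right)} = \frac{2 o}{3 + o}$ ($P{\left(o \right)} = \frac{o + o}{o + 3} = \frac{2 o}{3 + o}$)
$P{\left(d{\left(1,-2 \right)} \right)} \left(-33\right) 31 = \frac{2 \left(-2 - 2\right)}{3 - 4} \left(-33\right) 31 = 2 \left(-4\right) \frac{1}{3 - 4} \left(-33\right) 31 = 2 \left(-4\right) \frac{1}{-1} \left(-33\right) 31 = 2 \left(-4\right) \left(-1\right) \left(-33\right) 31 = 8 \left(-33\right) 31 = \left(-264\right) 31 = -8184$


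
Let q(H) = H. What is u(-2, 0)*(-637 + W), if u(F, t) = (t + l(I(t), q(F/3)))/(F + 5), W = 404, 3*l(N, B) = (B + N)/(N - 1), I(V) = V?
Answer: -466/27 ≈ -17.259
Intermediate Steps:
l(N, B) = (B + N)/(3*(-1 + N)) (l(N, B) = ((B + N)/(N - 1))/3 = ((B + N)/(-1 + N))/3 = (B + N)/(3*(-1 + N)))
u(F, t) = (t + (t + F/3)/(3*(-1 + t)))/(5 + F) (u(F, t) = (t + (F/3 + t)/(3*(-1 + t)))/(F + 5) = (t + (F*(⅓) + t)/(3*(-1 + t)))/(5 + F) = (t + (F/3 + t)/(3*(-1 + t)))/(5 + F) = (t + (t + F/3)/(3*(-1 + t)))/(5 + F))
u(-2, 0)*(-637 + W) = (((⅓)*0 + (⅑)*(-2) + 0*(-1 + 0))/((-1 + 0)*(5 - 2)))*(-637 + 404) = ((0 - 2/9 + 0*(-1))/(-1*3))*(-233) = -1*⅓*(0 - 2/9 + 0)*(-233) = -1*⅓*(-2/9)*(-233) = (2/27)*(-233) = -466/27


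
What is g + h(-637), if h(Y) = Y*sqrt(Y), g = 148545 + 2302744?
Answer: 2451289 - 4459*I*sqrt(13) ≈ 2.4513e+6 - 16077.0*I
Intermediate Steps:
g = 2451289
h(Y) = Y**(3/2)
g + h(-637) = 2451289 + (-637)**(3/2) = 2451289 - 4459*I*sqrt(13)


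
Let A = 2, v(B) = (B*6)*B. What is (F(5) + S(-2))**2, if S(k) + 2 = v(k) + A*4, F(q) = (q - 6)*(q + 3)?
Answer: 484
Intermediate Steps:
v(B) = 6*B**2 (v(B) = (6*B)*B = 6*B**2)
F(q) = (-6 + q)*(3 + q)
S(k) = 6 + 6*k**2 (S(k) = -2 + (6*k**2 + 2*4) = -2 + (6*k**2 + 8) = -2 + (8 + 6*k**2) = 6 + 6*k**2)
(F(5) + S(-2))**2 = ((-18 + 5**2 - 3*5) + (6 + 6*(-2)**2))**2 = ((-18 + 25 - 15) + (6 + 6*4))**2 = (-8 + (6 + 24))**2 = (-8 + 30)**2 = 22**2 = 484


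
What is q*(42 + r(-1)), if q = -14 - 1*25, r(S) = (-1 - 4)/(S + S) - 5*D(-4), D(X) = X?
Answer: -5031/2 ≈ -2515.5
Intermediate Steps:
r(S) = 20 - 5/(2*S) (r(S) = (-1 - 4)/(S + S) - 5*(-4) = -5*1/(2*S) + 20 = -5/(2*S) + 20 = 20 - 5/(2*S))
q = -39 (q = -14 - 25 = -39)
q*(42 + r(-1)) = -39*(42 + (20 - 5/2/(-1))) = -39*(42 + (20 - 5/2*(-1))) = -39*(42 + (20 + 5/2)) = -39*(42 + 45/2) = -39*129/2 = -5031/2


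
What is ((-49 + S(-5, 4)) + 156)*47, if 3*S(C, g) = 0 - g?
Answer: 14899/3 ≈ 4966.3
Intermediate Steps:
S(C, g) = -g/3 (S(C, g) = (0 - g)/3 = (-g)/3 = -g/3)
((-49 + S(-5, 4)) + 156)*47 = ((-49 - ⅓*4) + 156)*47 = ((-49 - 4/3) + 156)*47 = (-151/3 + 156)*47 = (317/3)*47 = 14899/3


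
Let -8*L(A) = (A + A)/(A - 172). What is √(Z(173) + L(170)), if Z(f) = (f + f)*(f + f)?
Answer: √478949/2 ≈ 346.03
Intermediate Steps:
L(A) = -A/(4*(-172 + A)) (L(A) = -(A + A)/(8*(A - 172)) = -2*A/(8*(-172 + A)) = -A/(4*(-172 + A)))
Z(f) = 4*f² (Z(f) = (2*f)*(2*f) = 4*f²)
√(Z(173) + L(170)) = √(4*173² - 1*170/(-688 + 4*170)) = √(4*29929 - 1*170/(-688 + 680)) = √(119716 - 1*170/(-8)) = √(119716 - 1*170*(-⅛)) = √(119716 + 85/4) = √(478949/4) = √478949/2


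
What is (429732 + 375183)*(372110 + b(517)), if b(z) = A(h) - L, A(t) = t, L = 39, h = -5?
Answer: 299481504390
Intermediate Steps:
b(z) = -44 (b(z) = -5 - 1*39 = -5 - 39 = -44)
(429732 + 375183)*(372110 + b(517)) = (429732 + 375183)*(372110 - 44) = 804915*372066 = 299481504390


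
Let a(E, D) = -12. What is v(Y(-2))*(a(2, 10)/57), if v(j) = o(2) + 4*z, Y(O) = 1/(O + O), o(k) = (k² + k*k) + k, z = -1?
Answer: -24/19 ≈ -1.2632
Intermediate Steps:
o(k) = k + 2*k² (o(k) = (k² + k²) + k = 2*k² + k = k + 2*k²)
Y(O) = 1/(2*O)
v(j) = 6 (v(j) = 2*(1 + 2*2) + 4*(-1) = 2*(1 + 4) - 4 = 2*5 - 4 = 10 - 4 = 6)
v(Y(-2))*(a(2, 10)/57) = 6*(-12/57) = 6*(-12*1/57) = 6*(-4/19) = -24/19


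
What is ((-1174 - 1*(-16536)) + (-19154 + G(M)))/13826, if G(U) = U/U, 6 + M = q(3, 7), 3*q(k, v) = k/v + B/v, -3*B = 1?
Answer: -17/62 ≈ -0.27419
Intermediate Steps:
B = -⅓ (B = -⅓*1 = -⅓ ≈ -0.33333)
q(k, v) = -1/(9*v) + k/(3*v) (q(k, v) = (k/v - 1/(3*v))/3 = (-1/(3*v) + k/v)/3 = -1/(9*v) + k/(3*v))
M = -370/63 (M = -6 + (⅑)*(-1 + 3*3)/7 = -6 + (⅑)*(⅐)*(-1 + 9) = -6 + (⅑)*(⅐)*8 = -6 + 8/63 = -370/63 ≈ -5.8730)
G(U) = 1
((-1174 - 1*(-16536)) + (-19154 + G(M)))/13826 = ((-1174 - 1*(-16536)) + (-19154 + 1))/13826 = ((-1174 + 16536) - 19153)*(1/13826) = (15362 - 19153)*(1/13826) = -3791*1/13826 = -17/62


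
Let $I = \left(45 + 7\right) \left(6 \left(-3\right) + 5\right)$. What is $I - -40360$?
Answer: $39684$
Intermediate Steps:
$I = -676$ ($I = 52 \left(-18 + 5\right) = 52 \left(-13\right) = -676$)
$I - -40360 = -676 - -40360 = -676 + 40360 = 39684$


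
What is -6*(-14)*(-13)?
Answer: -1092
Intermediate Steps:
-6*(-14)*(-13) = 84*(-13) = -1092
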